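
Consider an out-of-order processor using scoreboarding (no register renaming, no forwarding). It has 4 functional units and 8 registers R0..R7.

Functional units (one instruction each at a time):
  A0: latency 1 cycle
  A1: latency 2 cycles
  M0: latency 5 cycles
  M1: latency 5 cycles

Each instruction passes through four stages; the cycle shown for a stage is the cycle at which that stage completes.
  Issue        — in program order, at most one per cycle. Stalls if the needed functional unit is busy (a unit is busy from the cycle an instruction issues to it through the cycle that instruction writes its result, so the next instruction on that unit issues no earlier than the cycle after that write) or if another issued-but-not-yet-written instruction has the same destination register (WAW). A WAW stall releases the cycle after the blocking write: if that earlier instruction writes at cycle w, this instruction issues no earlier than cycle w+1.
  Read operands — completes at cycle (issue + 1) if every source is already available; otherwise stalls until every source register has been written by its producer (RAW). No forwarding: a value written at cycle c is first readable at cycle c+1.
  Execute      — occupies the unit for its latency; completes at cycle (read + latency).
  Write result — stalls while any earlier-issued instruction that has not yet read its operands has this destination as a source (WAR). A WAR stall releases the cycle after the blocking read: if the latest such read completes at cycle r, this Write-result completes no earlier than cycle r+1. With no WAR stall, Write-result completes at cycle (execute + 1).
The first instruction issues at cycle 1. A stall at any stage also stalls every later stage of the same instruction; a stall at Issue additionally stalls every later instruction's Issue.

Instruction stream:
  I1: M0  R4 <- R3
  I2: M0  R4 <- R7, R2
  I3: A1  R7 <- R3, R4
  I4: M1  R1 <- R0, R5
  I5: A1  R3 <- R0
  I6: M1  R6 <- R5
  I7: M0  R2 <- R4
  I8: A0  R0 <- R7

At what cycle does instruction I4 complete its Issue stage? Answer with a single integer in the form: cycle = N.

t=1  I1→M0
t=2  I1 RO
t=7  I1 EX
t=8  I1 WR R4
t=9  I2→M0
t=10  I2 RO · I3→A1
t=11  I4→M1
t=12  I4 RO
t=15  I2 EX
t=16  I2 WR R4
t=17  I3 RO · I4 EX
t=18  I4 WR R1
t=19  I3 EX
t=20  I3 WR R7
t=21  I5→A1
t=22  I5 RO · I6→M1
t=23  I6 RO · I7→M0
t=24  I5 EX · I7 RO · I8→A0
t=25  I5 WR R3 · I8 RO
t=26  I8 EX
t=27  I8 WR R0
t=28  I6 EX
t=29  I6 WR R6 · I7 EX
t=30  I7 WR R2

cycle = 11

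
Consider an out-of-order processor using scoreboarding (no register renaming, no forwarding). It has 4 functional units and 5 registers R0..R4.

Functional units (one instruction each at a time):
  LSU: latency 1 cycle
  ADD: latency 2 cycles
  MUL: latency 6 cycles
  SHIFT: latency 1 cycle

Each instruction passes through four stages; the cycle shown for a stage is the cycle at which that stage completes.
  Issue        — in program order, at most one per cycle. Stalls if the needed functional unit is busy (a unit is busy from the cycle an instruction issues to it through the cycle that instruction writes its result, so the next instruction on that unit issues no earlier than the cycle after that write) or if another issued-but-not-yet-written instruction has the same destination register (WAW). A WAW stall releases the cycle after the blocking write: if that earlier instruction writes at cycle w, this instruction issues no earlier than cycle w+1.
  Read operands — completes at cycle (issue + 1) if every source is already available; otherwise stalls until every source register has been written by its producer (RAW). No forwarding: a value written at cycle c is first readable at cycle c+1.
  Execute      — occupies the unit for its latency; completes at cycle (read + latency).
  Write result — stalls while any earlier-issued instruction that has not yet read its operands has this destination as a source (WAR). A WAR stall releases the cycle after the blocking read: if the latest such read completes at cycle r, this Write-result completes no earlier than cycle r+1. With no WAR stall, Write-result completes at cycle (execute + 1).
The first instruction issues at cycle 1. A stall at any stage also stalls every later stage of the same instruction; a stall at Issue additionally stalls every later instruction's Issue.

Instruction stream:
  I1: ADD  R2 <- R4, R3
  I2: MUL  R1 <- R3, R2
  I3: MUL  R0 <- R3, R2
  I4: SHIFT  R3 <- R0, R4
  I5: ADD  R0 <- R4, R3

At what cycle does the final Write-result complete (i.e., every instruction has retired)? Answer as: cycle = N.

cycle = 29

I1: IS=1 RO=2 EX=4 WR=5
I2: IS=2 RO=6 EX=12 WR=13  [RAW R2: wait I1 write@5]
I3: IS=14 RO=15 EX=21 WR=22  [struct: MUL busy until I2 writes@13]
I4: IS=15 RO=23 EX=24 WR=25  [RAW R0: wait I3 write@22]
I5: IS=23 RO=26 EX=28 WR=29  [WAW R0: wait I3 write@22; RAW R3: wait I4 write@25]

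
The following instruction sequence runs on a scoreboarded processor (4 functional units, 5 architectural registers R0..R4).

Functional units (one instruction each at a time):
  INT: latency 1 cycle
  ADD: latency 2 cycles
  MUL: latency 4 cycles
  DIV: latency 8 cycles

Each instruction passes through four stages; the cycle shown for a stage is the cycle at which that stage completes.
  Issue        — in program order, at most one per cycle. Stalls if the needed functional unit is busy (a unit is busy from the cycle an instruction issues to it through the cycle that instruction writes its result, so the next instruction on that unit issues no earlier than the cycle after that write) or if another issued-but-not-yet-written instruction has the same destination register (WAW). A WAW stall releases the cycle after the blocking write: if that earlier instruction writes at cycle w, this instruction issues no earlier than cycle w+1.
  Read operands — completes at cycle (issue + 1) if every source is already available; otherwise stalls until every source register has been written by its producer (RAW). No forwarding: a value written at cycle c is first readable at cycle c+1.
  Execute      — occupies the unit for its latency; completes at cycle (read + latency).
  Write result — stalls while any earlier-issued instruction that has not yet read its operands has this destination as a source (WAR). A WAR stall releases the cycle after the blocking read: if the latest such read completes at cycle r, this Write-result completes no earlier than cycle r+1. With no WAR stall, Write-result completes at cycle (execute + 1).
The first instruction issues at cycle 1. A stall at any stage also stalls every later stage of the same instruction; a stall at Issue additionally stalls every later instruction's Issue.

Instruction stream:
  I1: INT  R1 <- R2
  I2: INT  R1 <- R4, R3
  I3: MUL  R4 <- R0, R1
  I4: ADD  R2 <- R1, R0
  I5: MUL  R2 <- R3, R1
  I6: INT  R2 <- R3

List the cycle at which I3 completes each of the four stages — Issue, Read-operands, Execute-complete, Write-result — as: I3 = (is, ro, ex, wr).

t=1  I1 dispatched to INT
t=2  I1 operands ready
t=3  I1 complete
t=4  R1←I1
t=5  I2 dispatched to INT
t=6  I2 operands ready · I3 dispatched to MUL
t=7  I2 complete · I4 dispatched to ADD
t=8  R1←I2
t=9  I3 operands ready · I4 operands ready
t=11  I4 complete
t=12  R2←I4
t=13  I3 complete
t=14  R4←I3
t=15  I5 dispatched to MUL
t=16  I5 operands ready
t=20  I5 complete
t=21  R2←I5
t=22  I6 dispatched to INT
t=23  I6 operands ready
t=24  I6 complete
t=25  R2←I6

I3 = (6, 9, 13, 14)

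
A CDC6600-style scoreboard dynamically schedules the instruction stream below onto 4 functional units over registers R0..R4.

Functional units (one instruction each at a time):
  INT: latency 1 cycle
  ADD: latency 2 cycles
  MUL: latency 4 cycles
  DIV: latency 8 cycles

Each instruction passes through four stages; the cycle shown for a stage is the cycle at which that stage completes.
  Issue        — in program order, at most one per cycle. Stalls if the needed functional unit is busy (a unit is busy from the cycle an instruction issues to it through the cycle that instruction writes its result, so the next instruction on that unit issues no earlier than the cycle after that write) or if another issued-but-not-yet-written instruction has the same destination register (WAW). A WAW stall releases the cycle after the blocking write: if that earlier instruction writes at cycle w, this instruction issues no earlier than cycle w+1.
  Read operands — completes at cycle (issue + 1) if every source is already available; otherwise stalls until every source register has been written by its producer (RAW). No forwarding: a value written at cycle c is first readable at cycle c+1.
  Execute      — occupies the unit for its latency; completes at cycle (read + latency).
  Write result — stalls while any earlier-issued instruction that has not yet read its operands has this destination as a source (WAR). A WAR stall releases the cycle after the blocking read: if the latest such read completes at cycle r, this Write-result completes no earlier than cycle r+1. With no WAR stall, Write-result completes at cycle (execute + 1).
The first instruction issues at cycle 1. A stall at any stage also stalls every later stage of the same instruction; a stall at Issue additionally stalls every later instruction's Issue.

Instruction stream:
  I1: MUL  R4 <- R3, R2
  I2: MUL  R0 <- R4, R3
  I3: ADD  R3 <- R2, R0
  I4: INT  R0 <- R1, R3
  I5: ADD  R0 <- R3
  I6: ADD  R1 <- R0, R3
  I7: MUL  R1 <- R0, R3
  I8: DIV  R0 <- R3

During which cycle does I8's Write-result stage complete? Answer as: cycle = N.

[1] I1 issues→MUL
[2] I1 reads
[6] I1 exec-done
[7] I1 writes R4
[8] I2 issues→MUL
[9] I2 reads; I3 issues→ADD
[13] I2 exec-done
[14] I2 writes R0
[15] I3 reads; I4 issues→INT
[17] I3 exec-done
[18] I3 writes R3
[19] I4 reads
[20] I4 exec-done
[21] I4 writes R0
[22] I5 issues→ADD
[23] I5 reads
[25] I5 exec-done
[26] I5 writes R0
[27] I6 issues→ADD
[28] I6 reads
[30] I6 exec-done
[31] I6 writes R1
[32] I7 issues→MUL
[33] I7 reads; I8 issues→DIV
[34] I8 reads
[37] I7 exec-done
[38] I7 writes R1
[42] I8 exec-done
[43] I8 writes R0

cycle = 43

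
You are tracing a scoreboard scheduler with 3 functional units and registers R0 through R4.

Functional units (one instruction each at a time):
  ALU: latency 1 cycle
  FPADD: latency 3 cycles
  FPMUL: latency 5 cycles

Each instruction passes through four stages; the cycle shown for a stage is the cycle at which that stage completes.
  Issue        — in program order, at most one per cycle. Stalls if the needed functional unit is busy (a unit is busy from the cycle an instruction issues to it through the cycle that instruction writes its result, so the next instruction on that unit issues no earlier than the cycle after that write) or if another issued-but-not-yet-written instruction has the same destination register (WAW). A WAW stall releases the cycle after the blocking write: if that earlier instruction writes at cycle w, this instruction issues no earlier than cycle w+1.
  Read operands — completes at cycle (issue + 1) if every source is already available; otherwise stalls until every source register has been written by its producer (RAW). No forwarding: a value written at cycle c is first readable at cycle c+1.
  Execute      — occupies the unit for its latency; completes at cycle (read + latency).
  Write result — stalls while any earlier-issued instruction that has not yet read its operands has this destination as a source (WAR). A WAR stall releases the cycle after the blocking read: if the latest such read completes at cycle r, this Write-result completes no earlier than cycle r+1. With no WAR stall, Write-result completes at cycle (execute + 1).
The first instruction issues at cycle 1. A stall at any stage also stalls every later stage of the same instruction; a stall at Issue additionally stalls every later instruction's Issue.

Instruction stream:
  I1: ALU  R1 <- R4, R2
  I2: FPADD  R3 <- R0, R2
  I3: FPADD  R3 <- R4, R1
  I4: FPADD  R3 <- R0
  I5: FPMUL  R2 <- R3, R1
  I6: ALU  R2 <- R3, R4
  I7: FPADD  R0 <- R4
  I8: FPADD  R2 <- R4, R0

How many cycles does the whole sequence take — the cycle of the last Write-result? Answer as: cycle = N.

cycle = 39

1) issue 1, read 2, done 3, write 4
2) issue 2, read 3, done 6, write 7
3) issue 8, read 9, done 12, write 13  <struct: FPADD busy until I2 writes@7>
4) issue 14, read 15, done 18, write 19  <struct: FPADD busy until I3 writes@13>
5) issue 15, read 20, done 25, write 26  <RAW R3: wait I4 write@19>
6) issue 27, read 28, done 29, write 30  <WAW R2: wait I5 write@26>
7) issue 28, read 29, done 32, write 33
8) issue 34, read 35, done 38, write 39  <struct: FPADD busy until I7 writes@33>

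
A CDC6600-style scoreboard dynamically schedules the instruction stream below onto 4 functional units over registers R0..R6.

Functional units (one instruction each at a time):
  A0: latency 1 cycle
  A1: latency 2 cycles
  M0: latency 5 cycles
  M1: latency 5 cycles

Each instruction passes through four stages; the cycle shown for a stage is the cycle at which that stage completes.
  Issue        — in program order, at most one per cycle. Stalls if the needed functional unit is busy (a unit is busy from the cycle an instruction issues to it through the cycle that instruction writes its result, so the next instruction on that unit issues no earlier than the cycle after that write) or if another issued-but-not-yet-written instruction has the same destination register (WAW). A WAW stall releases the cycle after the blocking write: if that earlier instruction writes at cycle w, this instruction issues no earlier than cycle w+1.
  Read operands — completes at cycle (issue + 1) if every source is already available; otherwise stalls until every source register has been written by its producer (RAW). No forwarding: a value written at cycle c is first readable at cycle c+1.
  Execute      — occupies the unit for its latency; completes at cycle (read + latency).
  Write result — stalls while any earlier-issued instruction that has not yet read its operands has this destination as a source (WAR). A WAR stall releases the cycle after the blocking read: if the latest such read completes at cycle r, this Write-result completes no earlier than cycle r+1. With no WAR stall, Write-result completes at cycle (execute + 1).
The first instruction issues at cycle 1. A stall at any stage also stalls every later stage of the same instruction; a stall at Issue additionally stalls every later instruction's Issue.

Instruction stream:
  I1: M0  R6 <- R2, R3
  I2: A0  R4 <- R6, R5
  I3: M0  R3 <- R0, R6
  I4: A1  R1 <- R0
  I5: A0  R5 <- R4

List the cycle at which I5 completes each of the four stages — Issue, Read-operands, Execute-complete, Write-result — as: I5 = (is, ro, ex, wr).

I5 = (12, 13, 14, 15)

I1  is:1  ro:2  ex:7  wr:8
I2  is:2  ro:9  ex:10  wr:11  — RAW R6: wait I1 write@8
I3  is:9  ro:10  ex:15  wr:16  — struct: M0 busy until I1 writes@8
I4  is:10  ro:11  ex:13  wr:14
I5  is:12  ro:13  ex:14  wr:15  — struct: A0 busy until I2 writes@11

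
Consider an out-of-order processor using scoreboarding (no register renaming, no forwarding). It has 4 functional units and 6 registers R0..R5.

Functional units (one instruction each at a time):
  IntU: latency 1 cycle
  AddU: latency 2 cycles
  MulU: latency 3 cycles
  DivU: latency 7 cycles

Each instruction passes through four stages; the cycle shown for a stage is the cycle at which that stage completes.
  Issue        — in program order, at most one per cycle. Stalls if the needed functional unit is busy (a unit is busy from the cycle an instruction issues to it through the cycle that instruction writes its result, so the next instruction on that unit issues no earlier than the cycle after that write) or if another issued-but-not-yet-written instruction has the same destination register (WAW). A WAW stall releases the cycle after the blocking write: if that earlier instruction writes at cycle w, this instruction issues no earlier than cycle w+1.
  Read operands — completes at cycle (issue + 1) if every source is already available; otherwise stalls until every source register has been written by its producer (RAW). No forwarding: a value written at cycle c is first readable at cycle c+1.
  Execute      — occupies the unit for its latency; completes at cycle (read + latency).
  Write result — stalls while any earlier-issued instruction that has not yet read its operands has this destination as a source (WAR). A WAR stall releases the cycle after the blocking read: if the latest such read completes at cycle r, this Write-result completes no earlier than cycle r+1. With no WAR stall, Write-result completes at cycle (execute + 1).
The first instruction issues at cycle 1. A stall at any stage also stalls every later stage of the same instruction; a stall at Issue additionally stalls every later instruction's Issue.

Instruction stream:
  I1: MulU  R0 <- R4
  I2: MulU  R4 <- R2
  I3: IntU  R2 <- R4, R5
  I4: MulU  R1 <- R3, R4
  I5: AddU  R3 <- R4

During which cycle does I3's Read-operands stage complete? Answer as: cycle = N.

I1  is:1  ro:2  ex:5  wr:6
I2  is:7  ro:8  ex:11  wr:12  — struct: MulU busy until I1 writes@6
I3  is:8  ro:13  ex:14  wr:15  — RAW R4: wait I2 write@12
I4  is:13  ro:14  ex:17  wr:18  — struct: MulU busy until I2 writes@12
I5  is:14  ro:15  ex:17  wr:18

cycle = 13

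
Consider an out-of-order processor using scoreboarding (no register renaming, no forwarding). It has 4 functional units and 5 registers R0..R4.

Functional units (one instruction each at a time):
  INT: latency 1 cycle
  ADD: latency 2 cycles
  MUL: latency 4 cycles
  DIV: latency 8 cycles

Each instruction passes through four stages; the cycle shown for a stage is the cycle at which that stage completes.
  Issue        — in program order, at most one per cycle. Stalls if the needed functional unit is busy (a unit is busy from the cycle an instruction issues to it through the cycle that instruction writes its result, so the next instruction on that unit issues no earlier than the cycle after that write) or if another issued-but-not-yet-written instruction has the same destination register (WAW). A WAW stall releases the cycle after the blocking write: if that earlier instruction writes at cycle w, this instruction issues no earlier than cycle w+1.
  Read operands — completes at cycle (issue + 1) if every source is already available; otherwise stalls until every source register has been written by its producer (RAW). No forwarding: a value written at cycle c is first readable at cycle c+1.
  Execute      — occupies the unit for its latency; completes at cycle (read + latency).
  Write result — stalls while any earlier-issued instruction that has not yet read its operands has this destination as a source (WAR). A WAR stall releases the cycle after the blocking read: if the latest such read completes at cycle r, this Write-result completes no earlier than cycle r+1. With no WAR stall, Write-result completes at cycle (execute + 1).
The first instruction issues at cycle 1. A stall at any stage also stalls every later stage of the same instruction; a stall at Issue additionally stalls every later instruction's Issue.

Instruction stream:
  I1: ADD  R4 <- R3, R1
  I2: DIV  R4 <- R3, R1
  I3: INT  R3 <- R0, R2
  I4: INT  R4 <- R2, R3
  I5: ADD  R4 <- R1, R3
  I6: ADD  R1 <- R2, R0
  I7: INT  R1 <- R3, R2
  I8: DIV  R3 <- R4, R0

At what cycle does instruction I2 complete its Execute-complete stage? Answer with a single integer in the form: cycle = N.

cycle = 15

  I1 | 1 | 2 | 4 | 5
  I2 | 6 | 7 | 15 | 16   WAW R4: wait I1 write@5
  I3 | 7 | 8 | 9 | 10
  I4 | 17 | 18 | 19 | 20   WAW R4: wait I2 write@16
  I5 | 21 | 22 | 24 | 25   WAW R4: wait I4 write@20
  I6 | 26 | 27 | 29 | 30   struct: ADD busy until I5 writes@25
  I7 | 31 | 32 | 33 | 34   WAW R1: wait I6 write@30
  I8 | 32 | 33 | 41 | 42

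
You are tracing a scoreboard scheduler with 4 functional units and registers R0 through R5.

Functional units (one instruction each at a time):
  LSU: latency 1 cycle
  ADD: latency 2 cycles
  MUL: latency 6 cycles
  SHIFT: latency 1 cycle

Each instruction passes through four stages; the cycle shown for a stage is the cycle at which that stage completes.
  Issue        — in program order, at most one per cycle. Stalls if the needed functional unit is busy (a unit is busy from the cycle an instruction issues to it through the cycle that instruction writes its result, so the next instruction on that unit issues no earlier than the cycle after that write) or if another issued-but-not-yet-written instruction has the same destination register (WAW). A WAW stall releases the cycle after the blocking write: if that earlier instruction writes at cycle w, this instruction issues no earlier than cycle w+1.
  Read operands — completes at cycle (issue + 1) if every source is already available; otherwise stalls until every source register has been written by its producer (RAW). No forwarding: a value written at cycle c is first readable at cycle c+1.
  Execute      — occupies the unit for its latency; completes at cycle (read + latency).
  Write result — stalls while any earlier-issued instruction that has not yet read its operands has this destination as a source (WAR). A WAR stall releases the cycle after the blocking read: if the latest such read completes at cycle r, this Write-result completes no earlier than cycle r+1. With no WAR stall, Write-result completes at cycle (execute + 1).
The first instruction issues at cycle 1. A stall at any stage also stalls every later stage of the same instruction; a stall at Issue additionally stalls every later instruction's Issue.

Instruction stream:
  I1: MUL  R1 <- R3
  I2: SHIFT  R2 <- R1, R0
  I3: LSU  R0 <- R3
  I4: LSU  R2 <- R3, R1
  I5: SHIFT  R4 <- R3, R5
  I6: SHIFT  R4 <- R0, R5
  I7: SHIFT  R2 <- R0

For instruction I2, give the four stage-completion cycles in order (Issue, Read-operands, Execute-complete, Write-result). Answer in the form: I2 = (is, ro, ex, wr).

I2 = (2, 10, 11, 12)

[1] issue I1 (MUL)
[2] I1 read-ops · issue I2 (SHIFT)
[3] issue I3 (LSU)
[4] I3 read-ops
[5] I3 finished on LSU
[8] I1 finished on MUL
[9] I1→R1
[10] I2 read-ops
[11] I2 finished on SHIFT · I3→R0
[12] I2→R2
[13] issue I4 (LSU)
[14] I4 read-ops · issue I5 (SHIFT)
[15] I4 finished on LSU · I5 read-ops
[16] I4→R2 · I5 finished on SHIFT
[17] I5→R4
[18] issue I6 (SHIFT)
[19] I6 read-ops
[20] I6 finished on SHIFT
[21] I6→R4
[22] issue I7 (SHIFT)
[23] I7 read-ops
[24] I7 finished on SHIFT
[25] I7→R2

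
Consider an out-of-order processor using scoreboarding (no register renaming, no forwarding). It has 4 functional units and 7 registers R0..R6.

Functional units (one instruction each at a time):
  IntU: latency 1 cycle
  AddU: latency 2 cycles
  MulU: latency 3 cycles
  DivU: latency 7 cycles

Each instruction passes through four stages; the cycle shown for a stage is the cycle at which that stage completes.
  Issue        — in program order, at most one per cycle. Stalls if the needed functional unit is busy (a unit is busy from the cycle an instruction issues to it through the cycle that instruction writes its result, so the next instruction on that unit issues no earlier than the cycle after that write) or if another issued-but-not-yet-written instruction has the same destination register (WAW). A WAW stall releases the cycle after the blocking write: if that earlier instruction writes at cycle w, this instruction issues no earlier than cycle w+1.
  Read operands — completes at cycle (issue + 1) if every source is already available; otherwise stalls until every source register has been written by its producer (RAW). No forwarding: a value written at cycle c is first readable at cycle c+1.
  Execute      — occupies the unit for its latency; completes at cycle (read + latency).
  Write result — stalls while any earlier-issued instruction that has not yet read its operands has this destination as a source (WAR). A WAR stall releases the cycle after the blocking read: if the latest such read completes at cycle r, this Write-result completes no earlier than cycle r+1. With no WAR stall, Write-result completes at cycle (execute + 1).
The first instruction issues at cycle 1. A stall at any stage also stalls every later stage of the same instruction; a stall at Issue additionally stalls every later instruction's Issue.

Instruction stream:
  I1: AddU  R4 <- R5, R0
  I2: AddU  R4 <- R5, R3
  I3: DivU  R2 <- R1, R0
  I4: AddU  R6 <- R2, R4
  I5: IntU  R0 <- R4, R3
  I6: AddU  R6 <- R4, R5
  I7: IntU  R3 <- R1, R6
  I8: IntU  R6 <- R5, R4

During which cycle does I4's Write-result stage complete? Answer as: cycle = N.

cycle = 20

c1: I1→AddU
c2: I1 RO
c4: I1 EX
c5: I1 WR R4
c6: I2→AddU
c7: I2 RO | I3→DivU
c8: I3 RO
c9: I2 EX
c10: I2 WR R4
c11: I4→AddU
c12: I5→IntU
c13: I5 RO
c14: I5 EX
c15: I3 EX | I5 WR R0
c16: I3 WR R2
c17: I4 RO
c19: I4 EX
c20: I4 WR R6
c21: I6→AddU
c22: I6 RO | I7→IntU
c24: I6 EX
c25: I6 WR R6
c26: I7 RO
c27: I7 EX
c28: I7 WR R3
c29: I8→IntU
c30: I8 RO
c31: I8 EX
c32: I8 WR R6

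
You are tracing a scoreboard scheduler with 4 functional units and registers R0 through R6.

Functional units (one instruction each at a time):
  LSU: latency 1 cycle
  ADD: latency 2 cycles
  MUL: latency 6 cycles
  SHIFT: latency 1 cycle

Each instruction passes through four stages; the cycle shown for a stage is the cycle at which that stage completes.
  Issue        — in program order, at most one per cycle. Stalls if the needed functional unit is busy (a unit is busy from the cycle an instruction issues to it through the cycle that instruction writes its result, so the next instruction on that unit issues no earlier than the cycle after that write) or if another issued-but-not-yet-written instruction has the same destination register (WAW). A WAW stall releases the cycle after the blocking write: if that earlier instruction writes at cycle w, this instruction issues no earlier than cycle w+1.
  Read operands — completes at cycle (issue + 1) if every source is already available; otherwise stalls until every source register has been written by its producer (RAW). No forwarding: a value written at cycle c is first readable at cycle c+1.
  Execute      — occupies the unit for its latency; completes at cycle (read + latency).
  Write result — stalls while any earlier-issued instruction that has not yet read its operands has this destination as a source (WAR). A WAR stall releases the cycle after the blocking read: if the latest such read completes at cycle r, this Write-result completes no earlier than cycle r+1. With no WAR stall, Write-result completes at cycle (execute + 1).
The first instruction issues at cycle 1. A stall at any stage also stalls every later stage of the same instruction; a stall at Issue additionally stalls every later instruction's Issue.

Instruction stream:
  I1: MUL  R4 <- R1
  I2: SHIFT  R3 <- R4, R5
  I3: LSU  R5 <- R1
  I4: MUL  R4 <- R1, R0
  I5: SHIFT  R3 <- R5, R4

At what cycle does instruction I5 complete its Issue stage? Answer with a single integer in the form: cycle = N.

cycle 1: I1 issues→MUL
cycle 2: I1 reads · I2 issues→SHIFT
cycle 3: I3 issues→LSU
cycle 4: I3 reads
cycle 5: I3 exec-done
cycle 8: I1 exec-done
cycle 9: I1 writes R4
cycle 10: I2 reads · I4 issues→MUL
cycle 11: I2 exec-done · I3 writes R5 · I4 reads
cycle 12: I2 writes R3
cycle 13: I5 issues→SHIFT
cycle 17: I4 exec-done
cycle 18: I4 writes R4
cycle 19: I5 reads
cycle 20: I5 exec-done
cycle 21: I5 writes R3

cycle = 13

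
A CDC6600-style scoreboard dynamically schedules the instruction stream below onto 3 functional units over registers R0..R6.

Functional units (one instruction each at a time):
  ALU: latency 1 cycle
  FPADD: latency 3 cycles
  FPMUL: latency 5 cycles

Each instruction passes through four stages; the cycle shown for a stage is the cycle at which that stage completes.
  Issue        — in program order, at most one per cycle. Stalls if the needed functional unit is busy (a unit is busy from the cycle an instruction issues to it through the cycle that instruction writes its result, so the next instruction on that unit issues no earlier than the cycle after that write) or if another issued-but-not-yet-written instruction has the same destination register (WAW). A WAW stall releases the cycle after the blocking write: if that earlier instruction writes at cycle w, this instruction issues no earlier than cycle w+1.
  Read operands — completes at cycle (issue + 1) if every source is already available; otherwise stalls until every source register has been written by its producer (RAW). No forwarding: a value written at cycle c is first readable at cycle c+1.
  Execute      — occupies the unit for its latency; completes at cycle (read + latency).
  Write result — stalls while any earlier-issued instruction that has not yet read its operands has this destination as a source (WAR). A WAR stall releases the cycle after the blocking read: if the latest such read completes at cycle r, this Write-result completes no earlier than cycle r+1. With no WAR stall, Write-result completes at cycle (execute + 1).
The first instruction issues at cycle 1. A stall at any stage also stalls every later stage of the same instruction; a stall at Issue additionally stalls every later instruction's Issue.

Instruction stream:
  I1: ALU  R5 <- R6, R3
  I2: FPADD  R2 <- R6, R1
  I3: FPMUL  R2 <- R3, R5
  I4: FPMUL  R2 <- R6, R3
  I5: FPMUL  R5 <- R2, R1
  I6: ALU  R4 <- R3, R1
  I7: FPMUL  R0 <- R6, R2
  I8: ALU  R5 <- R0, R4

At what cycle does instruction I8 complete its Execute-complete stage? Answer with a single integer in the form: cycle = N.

cycle = 41

t=1  issue I1 (ALU)
t=2  I1 read-ops · issue I2 (FPADD)
t=3  I1 finished on ALU · I2 read-ops
t=4  I1→R5
t=6  I2 finished on FPADD
t=7  I2→R2
t=8  issue I3 (FPMUL)
t=9  I3 read-ops
t=14  I3 finished on FPMUL
t=15  I3→R2
t=16  issue I4 (FPMUL)
t=17  I4 read-ops
t=22  I4 finished on FPMUL
t=23  I4→R2
t=24  issue I5 (FPMUL)
t=25  I5 read-ops · issue I6 (ALU)
t=26  I6 read-ops
t=27  I6 finished on ALU
t=28  I6→R4
t=30  I5 finished on FPMUL
t=31  I5→R5
t=32  issue I7 (FPMUL)
t=33  I7 read-ops · issue I8 (ALU)
t=38  I7 finished on FPMUL
t=39  I7→R0
t=40  I8 read-ops
t=41  I8 finished on ALU
t=42  I8→R5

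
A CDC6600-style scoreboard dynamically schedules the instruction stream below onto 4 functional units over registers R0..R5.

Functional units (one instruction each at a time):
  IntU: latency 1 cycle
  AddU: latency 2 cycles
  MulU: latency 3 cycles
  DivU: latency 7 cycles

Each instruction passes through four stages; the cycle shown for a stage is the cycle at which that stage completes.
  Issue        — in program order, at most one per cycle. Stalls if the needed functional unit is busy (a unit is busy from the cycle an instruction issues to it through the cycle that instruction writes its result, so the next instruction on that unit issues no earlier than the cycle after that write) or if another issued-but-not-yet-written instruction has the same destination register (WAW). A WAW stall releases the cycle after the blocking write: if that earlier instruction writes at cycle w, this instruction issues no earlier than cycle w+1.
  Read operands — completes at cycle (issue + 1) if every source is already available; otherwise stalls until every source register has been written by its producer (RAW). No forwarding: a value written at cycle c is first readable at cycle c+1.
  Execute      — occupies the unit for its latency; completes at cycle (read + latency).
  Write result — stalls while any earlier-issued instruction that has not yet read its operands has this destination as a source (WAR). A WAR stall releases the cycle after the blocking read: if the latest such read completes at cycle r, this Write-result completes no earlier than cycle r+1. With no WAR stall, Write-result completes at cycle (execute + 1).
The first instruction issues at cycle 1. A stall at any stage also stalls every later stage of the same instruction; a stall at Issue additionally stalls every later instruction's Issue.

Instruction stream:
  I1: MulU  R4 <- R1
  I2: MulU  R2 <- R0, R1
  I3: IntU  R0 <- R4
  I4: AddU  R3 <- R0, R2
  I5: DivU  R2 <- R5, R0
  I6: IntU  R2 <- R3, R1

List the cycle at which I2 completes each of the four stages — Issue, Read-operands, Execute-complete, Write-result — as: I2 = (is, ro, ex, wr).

I2 = (7, 8, 11, 12)

I1 -> (1, 2, 5, 6)
I2 -> (7, 8, 11, 12)  // struct: MulU busy until I1 writes@6
I3 -> (8, 9, 10, 11)
I4 -> (9, 13, 15, 16)  // RAW R2: wait I2 write@12
I5 -> (13, 14, 21, 22)  // WAW R2: wait I2 write@12
I6 -> (23, 24, 25, 26)  // WAW R2: wait I5 write@22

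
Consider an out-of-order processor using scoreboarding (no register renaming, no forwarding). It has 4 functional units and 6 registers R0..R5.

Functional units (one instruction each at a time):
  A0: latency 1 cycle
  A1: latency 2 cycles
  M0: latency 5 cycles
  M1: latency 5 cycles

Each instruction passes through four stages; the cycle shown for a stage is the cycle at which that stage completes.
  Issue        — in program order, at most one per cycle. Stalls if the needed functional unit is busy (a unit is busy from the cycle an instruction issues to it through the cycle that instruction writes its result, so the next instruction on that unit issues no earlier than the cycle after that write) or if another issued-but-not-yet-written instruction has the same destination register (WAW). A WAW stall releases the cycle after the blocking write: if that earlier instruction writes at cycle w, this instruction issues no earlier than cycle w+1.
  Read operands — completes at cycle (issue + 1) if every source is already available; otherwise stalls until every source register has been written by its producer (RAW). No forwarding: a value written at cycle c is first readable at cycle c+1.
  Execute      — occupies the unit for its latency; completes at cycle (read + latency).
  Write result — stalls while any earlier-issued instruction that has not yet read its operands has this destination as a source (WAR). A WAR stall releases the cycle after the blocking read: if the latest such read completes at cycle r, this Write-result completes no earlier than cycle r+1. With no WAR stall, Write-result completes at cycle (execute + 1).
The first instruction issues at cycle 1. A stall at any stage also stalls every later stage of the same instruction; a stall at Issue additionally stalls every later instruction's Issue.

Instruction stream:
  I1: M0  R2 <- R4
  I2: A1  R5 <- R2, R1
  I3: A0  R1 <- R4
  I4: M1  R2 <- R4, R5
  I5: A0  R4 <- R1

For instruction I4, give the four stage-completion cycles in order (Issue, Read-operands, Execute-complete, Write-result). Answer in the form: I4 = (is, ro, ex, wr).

[1] I1 dispatched to M0
[2] I1 operands ready | I2 dispatched to A1
[3] I3 dispatched to A0
[4] I3 operands ready
[5] I3 complete
[7] I1 complete
[8] R2←I1
[9] I2 operands ready | I4 dispatched to M1
[10] R1←I3
[11] I2 complete | I5 dispatched to A0
[12] R5←I2 | I5 operands ready
[13] I4 operands ready | I5 complete
[14] R4←I5
[18] I4 complete
[19] R2←I4

I4 = (9, 13, 18, 19)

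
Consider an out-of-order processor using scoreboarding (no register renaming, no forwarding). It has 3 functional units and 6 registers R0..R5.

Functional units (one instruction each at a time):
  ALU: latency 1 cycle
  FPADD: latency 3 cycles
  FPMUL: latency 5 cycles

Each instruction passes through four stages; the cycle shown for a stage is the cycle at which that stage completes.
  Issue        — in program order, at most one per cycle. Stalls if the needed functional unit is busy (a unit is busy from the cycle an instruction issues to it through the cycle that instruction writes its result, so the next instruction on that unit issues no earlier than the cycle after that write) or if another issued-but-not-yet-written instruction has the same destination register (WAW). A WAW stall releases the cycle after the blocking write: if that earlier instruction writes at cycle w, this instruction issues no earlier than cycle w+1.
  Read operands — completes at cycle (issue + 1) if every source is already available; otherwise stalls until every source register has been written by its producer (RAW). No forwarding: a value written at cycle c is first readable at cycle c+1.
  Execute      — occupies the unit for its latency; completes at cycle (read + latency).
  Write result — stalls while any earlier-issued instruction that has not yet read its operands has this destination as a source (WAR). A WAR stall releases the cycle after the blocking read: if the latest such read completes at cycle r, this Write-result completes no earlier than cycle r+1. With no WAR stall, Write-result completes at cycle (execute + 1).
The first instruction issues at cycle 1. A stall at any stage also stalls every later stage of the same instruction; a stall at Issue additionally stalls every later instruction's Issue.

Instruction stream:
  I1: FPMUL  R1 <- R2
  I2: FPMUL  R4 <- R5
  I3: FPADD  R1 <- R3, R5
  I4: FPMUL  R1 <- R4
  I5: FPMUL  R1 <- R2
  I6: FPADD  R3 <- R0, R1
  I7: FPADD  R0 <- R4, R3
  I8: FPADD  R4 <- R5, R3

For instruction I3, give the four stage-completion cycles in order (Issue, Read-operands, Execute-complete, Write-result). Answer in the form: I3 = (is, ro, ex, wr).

cycle 1: I1 issues→FPMUL
cycle 2: I1 reads
cycle 7: I1 exec-done
cycle 8: I1 writes R1
cycle 9: I2 issues→FPMUL
cycle 10: I2 reads · I3 issues→FPADD
cycle 11: I3 reads
cycle 14: I3 exec-done
cycle 15: I2 exec-done · I3 writes R1
cycle 16: I2 writes R4
cycle 17: I4 issues→FPMUL
cycle 18: I4 reads
cycle 23: I4 exec-done
cycle 24: I4 writes R1
cycle 25: I5 issues→FPMUL
cycle 26: I5 reads · I6 issues→FPADD
cycle 31: I5 exec-done
cycle 32: I5 writes R1
cycle 33: I6 reads
cycle 36: I6 exec-done
cycle 37: I6 writes R3
cycle 38: I7 issues→FPADD
cycle 39: I7 reads
cycle 42: I7 exec-done
cycle 43: I7 writes R0
cycle 44: I8 issues→FPADD
cycle 45: I8 reads
cycle 48: I8 exec-done
cycle 49: I8 writes R4

I3 = (10, 11, 14, 15)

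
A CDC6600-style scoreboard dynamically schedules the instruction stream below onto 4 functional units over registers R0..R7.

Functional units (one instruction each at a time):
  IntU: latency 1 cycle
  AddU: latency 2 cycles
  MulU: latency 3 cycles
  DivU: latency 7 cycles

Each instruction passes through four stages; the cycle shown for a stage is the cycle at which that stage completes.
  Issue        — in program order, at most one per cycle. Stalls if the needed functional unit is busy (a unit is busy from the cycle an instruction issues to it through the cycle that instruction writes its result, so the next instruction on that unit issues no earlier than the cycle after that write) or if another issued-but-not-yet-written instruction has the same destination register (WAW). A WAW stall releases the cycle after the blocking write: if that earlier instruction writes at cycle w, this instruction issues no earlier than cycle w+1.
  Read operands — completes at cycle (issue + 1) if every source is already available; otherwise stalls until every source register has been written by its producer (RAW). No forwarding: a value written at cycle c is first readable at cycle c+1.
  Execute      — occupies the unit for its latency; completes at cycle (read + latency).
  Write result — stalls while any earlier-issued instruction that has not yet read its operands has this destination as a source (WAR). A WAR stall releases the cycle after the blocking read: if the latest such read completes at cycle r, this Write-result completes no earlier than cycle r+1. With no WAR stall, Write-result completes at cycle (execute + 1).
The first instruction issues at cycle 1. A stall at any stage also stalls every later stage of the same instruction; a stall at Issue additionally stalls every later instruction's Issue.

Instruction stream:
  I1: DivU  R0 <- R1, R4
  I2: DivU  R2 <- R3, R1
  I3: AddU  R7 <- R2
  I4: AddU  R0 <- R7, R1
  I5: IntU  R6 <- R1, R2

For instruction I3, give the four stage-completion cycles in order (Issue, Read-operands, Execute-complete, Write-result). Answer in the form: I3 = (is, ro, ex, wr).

I3 = (12, 21, 23, 24)

[1] issue I1 (DivU)
[2] I1 read-ops
[9] I1 finished on DivU
[10] I1→R0
[11] issue I2 (DivU)
[12] I2 read-ops | issue I3 (AddU)
[19] I2 finished on DivU
[20] I2→R2
[21] I3 read-ops
[23] I3 finished on AddU
[24] I3→R7
[25] issue I4 (AddU)
[26] I4 read-ops | issue I5 (IntU)
[27] I5 read-ops
[28] I4 finished on AddU | I5 finished on IntU
[29] I4→R0 | I5→R6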